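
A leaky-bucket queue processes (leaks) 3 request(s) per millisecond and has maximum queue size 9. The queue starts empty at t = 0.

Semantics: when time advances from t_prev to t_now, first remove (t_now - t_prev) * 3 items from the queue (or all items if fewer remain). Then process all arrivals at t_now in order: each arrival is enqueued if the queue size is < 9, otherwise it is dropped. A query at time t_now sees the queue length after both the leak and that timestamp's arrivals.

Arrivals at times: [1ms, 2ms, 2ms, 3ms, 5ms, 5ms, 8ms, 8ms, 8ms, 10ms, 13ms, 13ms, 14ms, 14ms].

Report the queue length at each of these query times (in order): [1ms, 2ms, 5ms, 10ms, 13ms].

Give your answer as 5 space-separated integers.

Answer: 1 2 2 1 2

Derivation:
Queue lengths at query times:
  query t=1ms: backlog = 1
  query t=2ms: backlog = 2
  query t=5ms: backlog = 2
  query t=10ms: backlog = 1
  query t=13ms: backlog = 2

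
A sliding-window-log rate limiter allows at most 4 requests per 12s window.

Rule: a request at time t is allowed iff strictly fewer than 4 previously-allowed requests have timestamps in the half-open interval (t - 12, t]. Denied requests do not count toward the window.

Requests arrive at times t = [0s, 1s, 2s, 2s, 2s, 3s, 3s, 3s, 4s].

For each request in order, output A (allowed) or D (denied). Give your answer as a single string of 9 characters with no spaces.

Answer: AAAADDDDD

Derivation:
Tracking allowed requests in the window:
  req#1 t=0s: ALLOW
  req#2 t=1s: ALLOW
  req#3 t=2s: ALLOW
  req#4 t=2s: ALLOW
  req#5 t=2s: DENY
  req#6 t=3s: DENY
  req#7 t=3s: DENY
  req#8 t=3s: DENY
  req#9 t=4s: DENY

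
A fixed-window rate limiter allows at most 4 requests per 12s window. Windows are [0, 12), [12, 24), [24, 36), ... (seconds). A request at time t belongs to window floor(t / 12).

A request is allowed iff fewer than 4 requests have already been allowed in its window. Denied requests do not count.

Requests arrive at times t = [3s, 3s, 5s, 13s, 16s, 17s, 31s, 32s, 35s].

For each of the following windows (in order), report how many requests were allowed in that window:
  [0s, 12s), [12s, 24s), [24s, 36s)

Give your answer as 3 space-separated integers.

Processing requests:
  req#1 t=3s (window 0): ALLOW
  req#2 t=3s (window 0): ALLOW
  req#3 t=5s (window 0): ALLOW
  req#4 t=13s (window 1): ALLOW
  req#5 t=16s (window 1): ALLOW
  req#6 t=17s (window 1): ALLOW
  req#7 t=31s (window 2): ALLOW
  req#8 t=32s (window 2): ALLOW
  req#9 t=35s (window 2): ALLOW

Allowed counts by window: 3 3 3

Answer: 3 3 3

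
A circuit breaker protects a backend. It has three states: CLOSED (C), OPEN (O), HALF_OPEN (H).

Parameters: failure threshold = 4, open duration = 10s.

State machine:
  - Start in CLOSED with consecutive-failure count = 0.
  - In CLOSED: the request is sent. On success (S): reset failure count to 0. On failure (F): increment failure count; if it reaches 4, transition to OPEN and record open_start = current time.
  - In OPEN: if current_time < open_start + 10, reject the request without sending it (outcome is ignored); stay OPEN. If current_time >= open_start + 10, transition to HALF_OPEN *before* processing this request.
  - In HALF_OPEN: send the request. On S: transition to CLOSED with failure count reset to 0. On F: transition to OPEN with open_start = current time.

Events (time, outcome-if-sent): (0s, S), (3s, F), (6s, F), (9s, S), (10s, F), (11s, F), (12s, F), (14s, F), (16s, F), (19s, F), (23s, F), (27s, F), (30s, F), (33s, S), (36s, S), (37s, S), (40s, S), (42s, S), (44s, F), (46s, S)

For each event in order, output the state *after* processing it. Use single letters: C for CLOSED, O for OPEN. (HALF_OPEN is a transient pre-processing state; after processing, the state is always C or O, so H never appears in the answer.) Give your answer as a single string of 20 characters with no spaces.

State after each event:
  event#1 t=0s outcome=S: state=CLOSED
  event#2 t=3s outcome=F: state=CLOSED
  event#3 t=6s outcome=F: state=CLOSED
  event#4 t=9s outcome=S: state=CLOSED
  event#5 t=10s outcome=F: state=CLOSED
  event#6 t=11s outcome=F: state=CLOSED
  event#7 t=12s outcome=F: state=CLOSED
  event#8 t=14s outcome=F: state=OPEN
  event#9 t=16s outcome=F: state=OPEN
  event#10 t=19s outcome=F: state=OPEN
  event#11 t=23s outcome=F: state=OPEN
  event#12 t=27s outcome=F: state=OPEN
  event#13 t=30s outcome=F: state=OPEN
  event#14 t=33s outcome=S: state=OPEN
  event#15 t=36s outcome=S: state=OPEN
  event#16 t=37s outcome=S: state=CLOSED
  event#17 t=40s outcome=S: state=CLOSED
  event#18 t=42s outcome=S: state=CLOSED
  event#19 t=44s outcome=F: state=CLOSED
  event#20 t=46s outcome=S: state=CLOSED

Answer: CCCCCCCOOOOOOOOCCCCC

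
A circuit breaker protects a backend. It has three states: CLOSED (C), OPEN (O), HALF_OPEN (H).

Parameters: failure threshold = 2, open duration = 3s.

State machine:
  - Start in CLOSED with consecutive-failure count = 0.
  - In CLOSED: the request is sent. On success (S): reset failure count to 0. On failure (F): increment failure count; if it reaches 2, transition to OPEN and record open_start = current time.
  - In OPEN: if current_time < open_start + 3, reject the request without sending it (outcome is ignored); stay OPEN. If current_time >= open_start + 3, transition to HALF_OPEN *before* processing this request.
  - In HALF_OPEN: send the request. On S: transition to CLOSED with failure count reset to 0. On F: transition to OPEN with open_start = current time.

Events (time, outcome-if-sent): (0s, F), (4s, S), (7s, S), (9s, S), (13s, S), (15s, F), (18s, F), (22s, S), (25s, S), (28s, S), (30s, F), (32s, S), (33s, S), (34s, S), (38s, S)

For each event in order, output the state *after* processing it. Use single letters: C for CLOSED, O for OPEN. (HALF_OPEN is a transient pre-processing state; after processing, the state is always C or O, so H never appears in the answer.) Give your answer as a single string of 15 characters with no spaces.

Answer: CCCCCCOCCCCCCCC

Derivation:
State after each event:
  event#1 t=0s outcome=F: state=CLOSED
  event#2 t=4s outcome=S: state=CLOSED
  event#3 t=7s outcome=S: state=CLOSED
  event#4 t=9s outcome=S: state=CLOSED
  event#5 t=13s outcome=S: state=CLOSED
  event#6 t=15s outcome=F: state=CLOSED
  event#7 t=18s outcome=F: state=OPEN
  event#8 t=22s outcome=S: state=CLOSED
  event#9 t=25s outcome=S: state=CLOSED
  event#10 t=28s outcome=S: state=CLOSED
  event#11 t=30s outcome=F: state=CLOSED
  event#12 t=32s outcome=S: state=CLOSED
  event#13 t=33s outcome=S: state=CLOSED
  event#14 t=34s outcome=S: state=CLOSED
  event#15 t=38s outcome=S: state=CLOSED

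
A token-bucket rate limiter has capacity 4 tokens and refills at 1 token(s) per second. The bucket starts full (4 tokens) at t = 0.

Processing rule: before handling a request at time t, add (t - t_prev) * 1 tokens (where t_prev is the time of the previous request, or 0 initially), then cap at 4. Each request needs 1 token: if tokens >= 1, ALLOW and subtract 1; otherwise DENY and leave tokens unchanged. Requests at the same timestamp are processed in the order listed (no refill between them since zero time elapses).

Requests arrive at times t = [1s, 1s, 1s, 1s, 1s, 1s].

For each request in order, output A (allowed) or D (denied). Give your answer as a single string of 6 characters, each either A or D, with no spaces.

Answer: AAAADD

Derivation:
Simulating step by step:
  req#1 t=1s: ALLOW
  req#2 t=1s: ALLOW
  req#3 t=1s: ALLOW
  req#4 t=1s: ALLOW
  req#5 t=1s: DENY
  req#6 t=1s: DENY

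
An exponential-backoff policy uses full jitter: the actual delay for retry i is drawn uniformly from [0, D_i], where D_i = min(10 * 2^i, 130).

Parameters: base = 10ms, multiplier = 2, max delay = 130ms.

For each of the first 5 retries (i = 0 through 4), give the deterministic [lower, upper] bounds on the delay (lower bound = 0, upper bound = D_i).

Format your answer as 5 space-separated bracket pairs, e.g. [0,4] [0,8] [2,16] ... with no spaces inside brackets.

Answer: [0,10] [0,20] [0,40] [0,80] [0,130]

Derivation:
Computing bounds per retry:
  i=0: D_i=min(10*2^0,130)=10, bounds=[0,10]
  i=1: D_i=min(10*2^1,130)=20, bounds=[0,20]
  i=2: D_i=min(10*2^2,130)=40, bounds=[0,40]
  i=3: D_i=min(10*2^3,130)=80, bounds=[0,80]
  i=4: D_i=min(10*2^4,130)=130, bounds=[0,130]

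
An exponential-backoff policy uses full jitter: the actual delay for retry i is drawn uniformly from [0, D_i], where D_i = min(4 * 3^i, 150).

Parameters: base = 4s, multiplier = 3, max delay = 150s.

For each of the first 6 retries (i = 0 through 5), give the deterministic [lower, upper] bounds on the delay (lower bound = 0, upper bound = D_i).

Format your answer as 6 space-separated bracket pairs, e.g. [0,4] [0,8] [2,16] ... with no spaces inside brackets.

Answer: [0,4] [0,12] [0,36] [0,108] [0,150] [0,150]

Derivation:
Computing bounds per retry:
  i=0: D_i=min(4*3^0,150)=4, bounds=[0,4]
  i=1: D_i=min(4*3^1,150)=12, bounds=[0,12]
  i=2: D_i=min(4*3^2,150)=36, bounds=[0,36]
  i=3: D_i=min(4*3^3,150)=108, bounds=[0,108]
  i=4: D_i=min(4*3^4,150)=150, bounds=[0,150]
  i=5: D_i=min(4*3^5,150)=150, bounds=[0,150]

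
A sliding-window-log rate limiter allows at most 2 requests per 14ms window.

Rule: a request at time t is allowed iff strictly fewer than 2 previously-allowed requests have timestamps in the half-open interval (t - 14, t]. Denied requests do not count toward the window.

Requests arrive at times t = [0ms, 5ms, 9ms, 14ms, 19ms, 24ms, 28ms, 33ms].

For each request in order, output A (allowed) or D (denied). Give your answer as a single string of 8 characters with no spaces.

Answer: AADAADAA

Derivation:
Tracking allowed requests in the window:
  req#1 t=0ms: ALLOW
  req#2 t=5ms: ALLOW
  req#3 t=9ms: DENY
  req#4 t=14ms: ALLOW
  req#5 t=19ms: ALLOW
  req#6 t=24ms: DENY
  req#7 t=28ms: ALLOW
  req#8 t=33ms: ALLOW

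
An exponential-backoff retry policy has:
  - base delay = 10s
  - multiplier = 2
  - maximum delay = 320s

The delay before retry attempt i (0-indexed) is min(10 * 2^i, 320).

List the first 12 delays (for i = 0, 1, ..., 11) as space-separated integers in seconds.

Answer: 10 20 40 80 160 320 320 320 320 320 320 320

Derivation:
Computing each delay:
  i=0: min(10*2^0, 320) = 10
  i=1: min(10*2^1, 320) = 20
  i=2: min(10*2^2, 320) = 40
  i=3: min(10*2^3, 320) = 80
  i=4: min(10*2^4, 320) = 160
  i=5: min(10*2^5, 320) = 320
  i=6: min(10*2^6, 320) = 320
  i=7: min(10*2^7, 320) = 320
  i=8: min(10*2^8, 320) = 320
  i=9: min(10*2^9, 320) = 320
  i=10: min(10*2^10, 320) = 320
  i=11: min(10*2^11, 320) = 320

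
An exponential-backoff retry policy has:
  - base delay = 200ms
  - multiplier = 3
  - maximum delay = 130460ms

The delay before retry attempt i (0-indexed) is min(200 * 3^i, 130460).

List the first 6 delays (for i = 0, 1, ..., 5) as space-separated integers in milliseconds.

Computing each delay:
  i=0: min(200*3^0, 130460) = 200
  i=1: min(200*3^1, 130460) = 600
  i=2: min(200*3^2, 130460) = 1800
  i=3: min(200*3^3, 130460) = 5400
  i=4: min(200*3^4, 130460) = 16200
  i=5: min(200*3^5, 130460) = 48600

Answer: 200 600 1800 5400 16200 48600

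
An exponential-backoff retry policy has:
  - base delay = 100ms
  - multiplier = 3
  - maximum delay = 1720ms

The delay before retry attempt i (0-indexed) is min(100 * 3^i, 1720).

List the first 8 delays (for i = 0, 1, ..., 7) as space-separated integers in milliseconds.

Answer: 100 300 900 1720 1720 1720 1720 1720

Derivation:
Computing each delay:
  i=0: min(100*3^0, 1720) = 100
  i=1: min(100*3^1, 1720) = 300
  i=2: min(100*3^2, 1720) = 900
  i=3: min(100*3^3, 1720) = 1720
  i=4: min(100*3^4, 1720) = 1720
  i=5: min(100*3^5, 1720) = 1720
  i=6: min(100*3^6, 1720) = 1720
  i=7: min(100*3^7, 1720) = 1720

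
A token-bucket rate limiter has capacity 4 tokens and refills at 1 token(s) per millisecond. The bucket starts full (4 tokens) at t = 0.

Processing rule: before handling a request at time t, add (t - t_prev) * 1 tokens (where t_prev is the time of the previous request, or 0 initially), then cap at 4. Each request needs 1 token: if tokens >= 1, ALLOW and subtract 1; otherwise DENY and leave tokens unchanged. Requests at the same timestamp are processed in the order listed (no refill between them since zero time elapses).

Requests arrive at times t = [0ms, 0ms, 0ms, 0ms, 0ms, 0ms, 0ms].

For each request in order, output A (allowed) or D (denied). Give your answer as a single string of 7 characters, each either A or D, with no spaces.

Answer: AAAADDD

Derivation:
Simulating step by step:
  req#1 t=0ms: ALLOW
  req#2 t=0ms: ALLOW
  req#3 t=0ms: ALLOW
  req#4 t=0ms: ALLOW
  req#5 t=0ms: DENY
  req#6 t=0ms: DENY
  req#7 t=0ms: DENY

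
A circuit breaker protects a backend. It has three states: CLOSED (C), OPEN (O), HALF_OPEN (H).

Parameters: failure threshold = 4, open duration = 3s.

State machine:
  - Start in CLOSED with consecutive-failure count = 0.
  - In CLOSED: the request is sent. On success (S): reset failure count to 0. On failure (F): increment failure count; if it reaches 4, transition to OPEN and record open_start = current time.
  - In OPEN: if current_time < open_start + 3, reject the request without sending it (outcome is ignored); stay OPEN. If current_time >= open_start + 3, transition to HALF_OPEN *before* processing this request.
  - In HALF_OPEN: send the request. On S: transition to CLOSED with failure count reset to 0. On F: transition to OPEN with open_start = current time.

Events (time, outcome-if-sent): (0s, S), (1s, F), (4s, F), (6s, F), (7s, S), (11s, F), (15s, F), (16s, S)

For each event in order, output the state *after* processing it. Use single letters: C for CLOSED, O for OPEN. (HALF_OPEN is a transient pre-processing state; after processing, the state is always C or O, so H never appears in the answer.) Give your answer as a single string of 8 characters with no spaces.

Answer: CCCCCCCC

Derivation:
State after each event:
  event#1 t=0s outcome=S: state=CLOSED
  event#2 t=1s outcome=F: state=CLOSED
  event#3 t=4s outcome=F: state=CLOSED
  event#4 t=6s outcome=F: state=CLOSED
  event#5 t=7s outcome=S: state=CLOSED
  event#6 t=11s outcome=F: state=CLOSED
  event#7 t=15s outcome=F: state=CLOSED
  event#8 t=16s outcome=S: state=CLOSED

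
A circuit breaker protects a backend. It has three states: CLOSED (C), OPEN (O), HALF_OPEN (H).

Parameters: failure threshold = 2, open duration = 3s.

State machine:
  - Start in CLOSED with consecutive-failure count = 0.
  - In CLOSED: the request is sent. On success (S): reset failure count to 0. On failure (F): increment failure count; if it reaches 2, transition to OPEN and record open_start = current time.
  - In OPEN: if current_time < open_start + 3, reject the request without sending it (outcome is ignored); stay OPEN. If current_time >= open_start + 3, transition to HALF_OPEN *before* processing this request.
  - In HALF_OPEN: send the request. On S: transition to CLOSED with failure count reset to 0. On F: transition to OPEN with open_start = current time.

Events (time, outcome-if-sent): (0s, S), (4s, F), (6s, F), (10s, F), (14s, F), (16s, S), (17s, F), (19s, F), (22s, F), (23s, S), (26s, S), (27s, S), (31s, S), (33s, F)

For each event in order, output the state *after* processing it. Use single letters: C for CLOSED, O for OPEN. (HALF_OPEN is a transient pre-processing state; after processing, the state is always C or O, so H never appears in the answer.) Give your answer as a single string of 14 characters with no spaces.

State after each event:
  event#1 t=0s outcome=S: state=CLOSED
  event#2 t=4s outcome=F: state=CLOSED
  event#3 t=6s outcome=F: state=OPEN
  event#4 t=10s outcome=F: state=OPEN
  event#5 t=14s outcome=F: state=OPEN
  event#6 t=16s outcome=S: state=OPEN
  event#7 t=17s outcome=F: state=OPEN
  event#8 t=19s outcome=F: state=OPEN
  event#9 t=22s outcome=F: state=OPEN
  event#10 t=23s outcome=S: state=OPEN
  event#11 t=26s outcome=S: state=CLOSED
  event#12 t=27s outcome=S: state=CLOSED
  event#13 t=31s outcome=S: state=CLOSED
  event#14 t=33s outcome=F: state=CLOSED

Answer: CCOOOOOOOOCCCC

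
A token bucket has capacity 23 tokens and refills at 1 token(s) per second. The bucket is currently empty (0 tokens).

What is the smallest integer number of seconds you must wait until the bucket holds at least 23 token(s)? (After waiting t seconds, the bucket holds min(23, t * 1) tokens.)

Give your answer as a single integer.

Answer: 23

Derivation:
Need t * 1 >= 23, so t >= 23/1.
Smallest integer t = ceil(23/1) = 23.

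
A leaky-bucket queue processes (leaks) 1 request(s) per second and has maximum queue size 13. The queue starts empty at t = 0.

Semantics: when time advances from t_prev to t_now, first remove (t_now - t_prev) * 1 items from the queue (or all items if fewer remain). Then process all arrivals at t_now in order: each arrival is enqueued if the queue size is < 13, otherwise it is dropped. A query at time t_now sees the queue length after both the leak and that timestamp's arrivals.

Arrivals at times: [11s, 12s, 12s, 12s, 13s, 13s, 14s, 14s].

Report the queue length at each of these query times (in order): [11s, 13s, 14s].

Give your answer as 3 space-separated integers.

Queue lengths at query times:
  query t=11s: backlog = 1
  query t=13s: backlog = 4
  query t=14s: backlog = 5

Answer: 1 4 5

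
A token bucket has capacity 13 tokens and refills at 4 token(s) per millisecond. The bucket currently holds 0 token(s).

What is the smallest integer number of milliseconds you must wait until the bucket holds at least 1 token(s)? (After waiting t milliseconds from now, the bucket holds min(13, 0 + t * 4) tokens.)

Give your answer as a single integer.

Answer: 1

Derivation:
Need 0 + t * 4 >= 1, so t >= 1/4.
Smallest integer t = ceil(1/4) = 1.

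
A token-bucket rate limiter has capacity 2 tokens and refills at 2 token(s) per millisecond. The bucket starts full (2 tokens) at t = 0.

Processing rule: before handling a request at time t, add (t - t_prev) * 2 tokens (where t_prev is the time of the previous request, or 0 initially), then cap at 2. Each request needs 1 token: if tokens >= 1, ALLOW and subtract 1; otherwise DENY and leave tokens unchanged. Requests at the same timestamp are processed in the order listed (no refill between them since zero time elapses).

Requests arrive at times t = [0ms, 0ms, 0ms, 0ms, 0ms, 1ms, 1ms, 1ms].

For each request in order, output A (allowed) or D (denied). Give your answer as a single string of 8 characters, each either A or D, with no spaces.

Simulating step by step:
  req#1 t=0ms: ALLOW
  req#2 t=0ms: ALLOW
  req#3 t=0ms: DENY
  req#4 t=0ms: DENY
  req#5 t=0ms: DENY
  req#6 t=1ms: ALLOW
  req#7 t=1ms: ALLOW
  req#8 t=1ms: DENY

Answer: AADDDAAD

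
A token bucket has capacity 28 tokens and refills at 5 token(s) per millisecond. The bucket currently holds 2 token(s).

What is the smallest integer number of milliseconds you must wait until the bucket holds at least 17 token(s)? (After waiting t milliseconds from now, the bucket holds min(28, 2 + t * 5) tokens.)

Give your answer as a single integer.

Need 2 + t * 5 >= 17, so t >= 15/5.
Smallest integer t = ceil(15/5) = 3.

Answer: 3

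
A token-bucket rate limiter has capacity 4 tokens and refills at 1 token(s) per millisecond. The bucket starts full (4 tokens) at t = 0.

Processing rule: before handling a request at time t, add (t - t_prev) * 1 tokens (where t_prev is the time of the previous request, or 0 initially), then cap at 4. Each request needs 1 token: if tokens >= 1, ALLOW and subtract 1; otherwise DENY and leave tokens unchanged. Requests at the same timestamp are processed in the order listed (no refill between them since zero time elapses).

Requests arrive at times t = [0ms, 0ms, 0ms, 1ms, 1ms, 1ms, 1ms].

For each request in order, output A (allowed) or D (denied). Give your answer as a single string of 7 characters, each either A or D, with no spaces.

Answer: AAAAADD

Derivation:
Simulating step by step:
  req#1 t=0ms: ALLOW
  req#2 t=0ms: ALLOW
  req#3 t=0ms: ALLOW
  req#4 t=1ms: ALLOW
  req#5 t=1ms: ALLOW
  req#6 t=1ms: DENY
  req#7 t=1ms: DENY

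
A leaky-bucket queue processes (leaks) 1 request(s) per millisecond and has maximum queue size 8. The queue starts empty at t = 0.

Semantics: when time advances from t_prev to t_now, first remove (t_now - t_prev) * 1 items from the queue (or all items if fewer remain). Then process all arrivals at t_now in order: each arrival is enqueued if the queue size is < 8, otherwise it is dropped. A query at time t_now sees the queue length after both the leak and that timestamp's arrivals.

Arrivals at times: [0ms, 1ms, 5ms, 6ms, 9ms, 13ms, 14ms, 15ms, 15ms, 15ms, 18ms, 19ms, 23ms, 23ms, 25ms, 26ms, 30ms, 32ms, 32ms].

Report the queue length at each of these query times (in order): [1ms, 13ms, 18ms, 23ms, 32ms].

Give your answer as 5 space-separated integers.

Queue lengths at query times:
  query t=1ms: backlog = 1
  query t=13ms: backlog = 1
  query t=18ms: backlog = 1
  query t=23ms: backlog = 2
  query t=32ms: backlog = 2

Answer: 1 1 1 2 2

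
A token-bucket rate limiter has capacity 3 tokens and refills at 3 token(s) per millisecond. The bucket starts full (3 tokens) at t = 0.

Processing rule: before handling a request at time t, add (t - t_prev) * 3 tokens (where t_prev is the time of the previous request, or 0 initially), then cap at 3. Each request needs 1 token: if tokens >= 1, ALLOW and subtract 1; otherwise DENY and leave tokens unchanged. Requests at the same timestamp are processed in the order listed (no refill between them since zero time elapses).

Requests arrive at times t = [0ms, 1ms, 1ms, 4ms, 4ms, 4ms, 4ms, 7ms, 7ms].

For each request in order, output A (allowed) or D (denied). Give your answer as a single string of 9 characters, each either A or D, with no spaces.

Simulating step by step:
  req#1 t=0ms: ALLOW
  req#2 t=1ms: ALLOW
  req#3 t=1ms: ALLOW
  req#4 t=4ms: ALLOW
  req#5 t=4ms: ALLOW
  req#6 t=4ms: ALLOW
  req#7 t=4ms: DENY
  req#8 t=7ms: ALLOW
  req#9 t=7ms: ALLOW

Answer: AAAAAADAA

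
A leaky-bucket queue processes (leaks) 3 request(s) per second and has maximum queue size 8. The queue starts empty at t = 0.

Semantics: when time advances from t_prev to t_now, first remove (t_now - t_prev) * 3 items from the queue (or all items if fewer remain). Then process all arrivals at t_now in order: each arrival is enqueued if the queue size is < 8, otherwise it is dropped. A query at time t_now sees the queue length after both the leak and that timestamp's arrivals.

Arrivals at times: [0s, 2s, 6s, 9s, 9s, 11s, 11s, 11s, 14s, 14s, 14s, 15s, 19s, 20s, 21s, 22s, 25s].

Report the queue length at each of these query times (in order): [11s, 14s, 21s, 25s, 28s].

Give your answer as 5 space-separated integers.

Queue lengths at query times:
  query t=11s: backlog = 3
  query t=14s: backlog = 3
  query t=21s: backlog = 1
  query t=25s: backlog = 1
  query t=28s: backlog = 0

Answer: 3 3 1 1 0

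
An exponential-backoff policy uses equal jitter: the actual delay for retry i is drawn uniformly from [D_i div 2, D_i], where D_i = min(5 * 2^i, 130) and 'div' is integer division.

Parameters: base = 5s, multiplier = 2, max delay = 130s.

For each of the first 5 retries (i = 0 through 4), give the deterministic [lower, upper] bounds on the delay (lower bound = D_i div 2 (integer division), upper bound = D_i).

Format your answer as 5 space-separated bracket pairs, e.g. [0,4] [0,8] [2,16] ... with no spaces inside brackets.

Computing bounds per retry:
  i=0: D_i=min(5*2^0,130)=5, bounds=[2,5]
  i=1: D_i=min(5*2^1,130)=10, bounds=[5,10]
  i=2: D_i=min(5*2^2,130)=20, bounds=[10,20]
  i=3: D_i=min(5*2^3,130)=40, bounds=[20,40]
  i=4: D_i=min(5*2^4,130)=80, bounds=[40,80]

Answer: [2,5] [5,10] [10,20] [20,40] [40,80]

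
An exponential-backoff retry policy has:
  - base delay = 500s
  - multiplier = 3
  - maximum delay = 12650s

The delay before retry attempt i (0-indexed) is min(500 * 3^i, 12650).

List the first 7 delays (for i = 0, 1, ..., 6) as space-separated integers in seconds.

Computing each delay:
  i=0: min(500*3^0, 12650) = 500
  i=1: min(500*3^1, 12650) = 1500
  i=2: min(500*3^2, 12650) = 4500
  i=3: min(500*3^3, 12650) = 12650
  i=4: min(500*3^4, 12650) = 12650
  i=5: min(500*3^5, 12650) = 12650
  i=6: min(500*3^6, 12650) = 12650

Answer: 500 1500 4500 12650 12650 12650 12650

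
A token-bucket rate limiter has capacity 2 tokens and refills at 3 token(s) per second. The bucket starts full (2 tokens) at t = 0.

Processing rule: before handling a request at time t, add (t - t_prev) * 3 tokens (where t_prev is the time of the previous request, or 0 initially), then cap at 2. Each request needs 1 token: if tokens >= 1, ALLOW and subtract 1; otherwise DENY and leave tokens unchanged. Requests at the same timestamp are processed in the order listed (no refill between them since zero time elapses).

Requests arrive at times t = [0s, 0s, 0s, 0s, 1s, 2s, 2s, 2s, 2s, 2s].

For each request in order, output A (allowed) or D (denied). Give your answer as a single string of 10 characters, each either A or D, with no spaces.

Simulating step by step:
  req#1 t=0s: ALLOW
  req#2 t=0s: ALLOW
  req#3 t=0s: DENY
  req#4 t=0s: DENY
  req#5 t=1s: ALLOW
  req#6 t=2s: ALLOW
  req#7 t=2s: ALLOW
  req#8 t=2s: DENY
  req#9 t=2s: DENY
  req#10 t=2s: DENY

Answer: AADDAAADDD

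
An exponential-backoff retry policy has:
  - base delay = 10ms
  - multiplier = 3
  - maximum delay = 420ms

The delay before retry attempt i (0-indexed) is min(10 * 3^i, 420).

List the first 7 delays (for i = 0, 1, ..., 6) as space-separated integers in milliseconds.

Answer: 10 30 90 270 420 420 420

Derivation:
Computing each delay:
  i=0: min(10*3^0, 420) = 10
  i=1: min(10*3^1, 420) = 30
  i=2: min(10*3^2, 420) = 90
  i=3: min(10*3^3, 420) = 270
  i=4: min(10*3^4, 420) = 420
  i=5: min(10*3^5, 420) = 420
  i=6: min(10*3^6, 420) = 420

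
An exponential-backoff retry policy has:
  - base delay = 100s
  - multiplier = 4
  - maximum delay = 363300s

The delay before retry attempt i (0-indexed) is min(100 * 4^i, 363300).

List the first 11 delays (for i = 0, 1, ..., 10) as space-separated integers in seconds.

Answer: 100 400 1600 6400 25600 102400 363300 363300 363300 363300 363300

Derivation:
Computing each delay:
  i=0: min(100*4^0, 363300) = 100
  i=1: min(100*4^1, 363300) = 400
  i=2: min(100*4^2, 363300) = 1600
  i=3: min(100*4^3, 363300) = 6400
  i=4: min(100*4^4, 363300) = 25600
  i=5: min(100*4^5, 363300) = 102400
  i=6: min(100*4^6, 363300) = 363300
  i=7: min(100*4^7, 363300) = 363300
  i=8: min(100*4^8, 363300) = 363300
  i=9: min(100*4^9, 363300) = 363300
  i=10: min(100*4^10, 363300) = 363300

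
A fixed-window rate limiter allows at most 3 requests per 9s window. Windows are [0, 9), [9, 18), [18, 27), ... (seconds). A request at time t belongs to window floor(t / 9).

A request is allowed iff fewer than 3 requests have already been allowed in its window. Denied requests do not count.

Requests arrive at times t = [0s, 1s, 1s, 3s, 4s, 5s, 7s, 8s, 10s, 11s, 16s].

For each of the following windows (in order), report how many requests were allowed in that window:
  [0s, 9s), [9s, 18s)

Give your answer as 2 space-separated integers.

Processing requests:
  req#1 t=0s (window 0): ALLOW
  req#2 t=1s (window 0): ALLOW
  req#3 t=1s (window 0): ALLOW
  req#4 t=3s (window 0): DENY
  req#5 t=4s (window 0): DENY
  req#6 t=5s (window 0): DENY
  req#7 t=7s (window 0): DENY
  req#8 t=8s (window 0): DENY
  req#9 t=10s (window 1): ALLOW
  req#10 t=11s (window 1): ALLOW
  req#11 t=16s (window 1): ALLOW

Allowed counts by window: 3 3

Answer: 3 3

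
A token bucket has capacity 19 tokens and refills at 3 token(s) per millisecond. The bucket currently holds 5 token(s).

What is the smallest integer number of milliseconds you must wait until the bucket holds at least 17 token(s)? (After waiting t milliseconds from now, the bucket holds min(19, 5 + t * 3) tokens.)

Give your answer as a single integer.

Answer: 4

Derivation:
Need 5 + t * 3 >= 17, so t >= 12/3.
Smallest integer t = ceil(12/3) = 4.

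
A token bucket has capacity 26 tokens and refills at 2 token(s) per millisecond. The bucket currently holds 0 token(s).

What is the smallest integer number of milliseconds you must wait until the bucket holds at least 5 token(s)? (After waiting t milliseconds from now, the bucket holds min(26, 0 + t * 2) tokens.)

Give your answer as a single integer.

Answer: 3

Derivation:
Need 0 + t * 2 >= 5, so t >= 5/2.
Smallest integer t = ceil(5/2) = 3.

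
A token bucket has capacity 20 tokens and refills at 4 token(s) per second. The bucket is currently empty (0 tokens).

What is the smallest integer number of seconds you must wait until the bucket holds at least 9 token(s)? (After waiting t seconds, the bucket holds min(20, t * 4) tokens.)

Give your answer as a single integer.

Answer: 3

Derivation:
Need t * 4 >= 9, so t >= 9/4.
Smallest integer t = ceil(9/4) = 3.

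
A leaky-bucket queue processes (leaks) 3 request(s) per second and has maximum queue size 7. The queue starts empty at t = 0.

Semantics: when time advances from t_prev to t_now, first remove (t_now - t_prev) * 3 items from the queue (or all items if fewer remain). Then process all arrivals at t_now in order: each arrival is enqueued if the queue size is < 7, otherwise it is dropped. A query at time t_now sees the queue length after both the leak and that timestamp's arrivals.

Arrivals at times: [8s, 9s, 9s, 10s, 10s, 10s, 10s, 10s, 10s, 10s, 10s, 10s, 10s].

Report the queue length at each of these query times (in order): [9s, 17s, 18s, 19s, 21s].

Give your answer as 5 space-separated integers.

Answer: 2 0 0 0 0

Derivation:
Queue lengths at query times:
  query t=9s: backlog = 2
  query t=17s: backlog = 0
  query t=18s: backlog = 0
  query t=19s: backlog = 0
  query t=21s: backlog = 0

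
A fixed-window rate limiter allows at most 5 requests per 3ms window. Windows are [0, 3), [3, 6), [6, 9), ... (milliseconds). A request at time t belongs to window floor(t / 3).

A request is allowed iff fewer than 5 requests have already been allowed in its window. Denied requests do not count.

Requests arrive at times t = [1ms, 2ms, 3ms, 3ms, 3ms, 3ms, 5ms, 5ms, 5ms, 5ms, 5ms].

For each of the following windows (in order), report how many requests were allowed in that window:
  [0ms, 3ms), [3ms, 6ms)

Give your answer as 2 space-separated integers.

Answer: 2 5

Derivation:
Processing requests:
  req#1 t=1ms (window 0): ALLOW
  req#2 t=2ms (window 0): ALLOW
  req#3 t=3ms (window 1): ALLOW
  req#4 t=3ms (window 1): ALLOW
  req#5 t=3ms (window 1): ALLOW
  req#6 t=3ms (window 1): ALLOW
  req#7 t=5ms (window 1): ALLOW
  req#8 t=5ms (window 1): DENY
  req#9 t=5ms (window 1): DENY
  req#10 t=5ms (window 1): DENY
  req#11 t=5ms (window 1): DENY

Allowed counts by window: 2 5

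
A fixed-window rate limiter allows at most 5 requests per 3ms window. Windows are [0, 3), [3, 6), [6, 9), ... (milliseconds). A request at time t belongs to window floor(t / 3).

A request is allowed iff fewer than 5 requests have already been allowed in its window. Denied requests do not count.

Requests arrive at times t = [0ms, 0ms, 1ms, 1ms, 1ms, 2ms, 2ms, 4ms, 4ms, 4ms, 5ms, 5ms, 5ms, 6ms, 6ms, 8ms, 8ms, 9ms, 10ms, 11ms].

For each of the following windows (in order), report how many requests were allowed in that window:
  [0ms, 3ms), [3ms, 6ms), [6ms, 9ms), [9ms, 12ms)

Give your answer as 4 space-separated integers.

Answer: 5 5 4 3

Derivation:
Processing requests:
  req#1 t=0ms (window 0): ALLOW
  req#2 t=0ms (window 0): ALLOW
  req#3 t=1ms (window 0): ALLOW
  req#4 t=1ms (window 0): ALLOW
  req#5 t=1ms (window 0): ALLOW
  req#6 t=2ms (window 0): DENY
  req#7 t=2ms (window 0): DENY
  req#8 t=4ms (window 1): ALLOW
  req#9 t=4ms (window 1): ALLOW
  req#10 t=4ms (window 1): ALLOW
  req#11 t=5ms (window 1): ALLOW
  req#12 t=5ms (window 1): ALLOW
  req#13 t=5ms (window 1): DENY
  req#14 t=6ms (window 2): ALLOW
  req#15 t=6ms (window 2): ALLOW
  req#16 t=8ms (window 2): ALLOW
  req#17 t=8ms (window 2): ALLOW
  req#18 t=9ms (window 3): ALLOW
  req#19 t=10ms (window 3): ALLOW
  req#20 t=11ms (window 3): ALLOW

Allowed counts by window: 5 5 4 3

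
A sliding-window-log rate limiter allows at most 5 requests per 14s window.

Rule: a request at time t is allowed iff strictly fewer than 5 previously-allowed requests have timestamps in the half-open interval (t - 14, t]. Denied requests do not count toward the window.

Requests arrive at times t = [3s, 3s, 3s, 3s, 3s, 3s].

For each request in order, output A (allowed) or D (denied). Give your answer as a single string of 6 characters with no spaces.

Answer: AAAAAD

Derivation:
Tracking allowed requests in the window:
  req#1 t=3s: ALLOW
  req#2 t=3s: ALLOW
  req#3 t=3s: ALLOW
  req#4 t=3s: ALLOW
  req#5 t=3s: ALLOW
  req#6 t=3s: DENY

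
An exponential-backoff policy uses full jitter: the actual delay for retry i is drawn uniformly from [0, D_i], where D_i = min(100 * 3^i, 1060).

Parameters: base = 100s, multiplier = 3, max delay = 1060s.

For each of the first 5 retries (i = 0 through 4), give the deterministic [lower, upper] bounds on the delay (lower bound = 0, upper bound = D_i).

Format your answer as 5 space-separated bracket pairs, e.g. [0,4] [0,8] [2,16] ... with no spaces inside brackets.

Answer: [0,100] [0,300] [0,900] [0,1060] [0,1060]

Derivation:
Computing bounds per retry:
  i=0: D_i=min(100*3^0,1060)=100, bounds=[0,100]
  i=1: D_i=min(100*3^1,1060)=300, bounds=[0,300]
  i=2: D_i=min(100*3^2,1060)=900, bounds=[0,900]
  i=3: D_i=min(100*3^3,1060)=1060, bounds=[0,1060]
  i=4: D_i=min(100*3^4,1060)=1060, bounds=[0,1060]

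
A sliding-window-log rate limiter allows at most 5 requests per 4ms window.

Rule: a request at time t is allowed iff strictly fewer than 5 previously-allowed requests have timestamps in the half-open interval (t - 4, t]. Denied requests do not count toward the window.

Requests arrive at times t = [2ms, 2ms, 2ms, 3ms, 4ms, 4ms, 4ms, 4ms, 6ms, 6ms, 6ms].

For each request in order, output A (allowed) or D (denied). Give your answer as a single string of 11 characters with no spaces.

Answer: AAAAADDDAAA

Derivation:
Tracking allowed requests in the window:
  req#1 t=2ms: ALLOW
  req#2 t=2ms: ALLOW
  req#3 t=2ms: ALLOW
  req#4 t=3ms: ALLOW
  req#5 t=4ms: ALLOW
  req#6 t=4ms: DENY
  req#7 t=4ms: DENY
  req#8 t=4ms: DENY
  req#9 t=6ms: ALLOW
  req#10 t=6ms: ALLOW
  req#11 t=6ms: ALLOW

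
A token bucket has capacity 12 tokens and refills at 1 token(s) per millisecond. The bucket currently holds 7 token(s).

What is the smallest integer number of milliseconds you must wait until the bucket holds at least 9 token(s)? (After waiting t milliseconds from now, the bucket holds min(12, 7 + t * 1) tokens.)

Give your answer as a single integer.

Need 7 + t * 1 >= 9, so t >= 2/1.
Smallest integer t = ceil(2/1) = 2.

Answer: 2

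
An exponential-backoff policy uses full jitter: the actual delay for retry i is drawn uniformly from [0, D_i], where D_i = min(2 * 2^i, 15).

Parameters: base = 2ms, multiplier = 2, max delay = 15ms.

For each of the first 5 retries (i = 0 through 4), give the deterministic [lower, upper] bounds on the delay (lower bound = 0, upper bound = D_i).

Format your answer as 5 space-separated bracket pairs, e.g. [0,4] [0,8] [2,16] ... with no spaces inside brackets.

Answer: [0,2] [0,4] [0,8] [0,15] [0,15]

Derivation:
Computing bounds per retry:
  i=0: D_i=min(2*2^0,15)=2, bounds=[0,2]
  i=1: D_i=min(2*2^1,15)=4, bounds=[0,4]
  i=2: D_i=min(2*2^2,15)=8, bounds=[0,8]
  i=3: D_i=min(2*2^3,15)=15, bounds=[0,15]
  i=4: D_i=min(2*2^4,15)=15, bounds=[0,15]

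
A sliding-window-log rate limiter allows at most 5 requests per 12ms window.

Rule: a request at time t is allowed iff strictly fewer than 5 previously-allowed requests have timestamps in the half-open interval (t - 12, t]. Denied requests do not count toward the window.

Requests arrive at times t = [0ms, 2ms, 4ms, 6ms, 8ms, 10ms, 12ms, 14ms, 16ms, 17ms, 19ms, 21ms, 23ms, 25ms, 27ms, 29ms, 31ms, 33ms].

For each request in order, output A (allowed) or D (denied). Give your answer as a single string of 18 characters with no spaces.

Answer: AAAAADAAADAADAAAAA

Derivation:
Tracking allowed requests in the window:
  req#1 t=0ms: ALLOW
  req#2 t=2ms: ALLOW
  req#3 t=4ms: ALLOW
  req#4 t=6ms: ALLOW
  req#5 t=8ms: ALLOW
  req#6 t=10ms: DENY
  req#7 t=12ms: ALLOW
  req#8 t=14ms: ALLOW
  req#9 t=16ms: ALLOW
  req#10 t=17ms: DENY
  req#11 t=19ms: ALLOW
  req#12 t=21ms: ALLOW
  req#13 t=23ms: DENY
  req#14 t=25ms: ALLOW
  req#15 t=27ms: ALLOW
  req#16 t=29ms: ALLOW
  req#17 t=31ms: ALLOW
  req#18 t=33ms: ALLOW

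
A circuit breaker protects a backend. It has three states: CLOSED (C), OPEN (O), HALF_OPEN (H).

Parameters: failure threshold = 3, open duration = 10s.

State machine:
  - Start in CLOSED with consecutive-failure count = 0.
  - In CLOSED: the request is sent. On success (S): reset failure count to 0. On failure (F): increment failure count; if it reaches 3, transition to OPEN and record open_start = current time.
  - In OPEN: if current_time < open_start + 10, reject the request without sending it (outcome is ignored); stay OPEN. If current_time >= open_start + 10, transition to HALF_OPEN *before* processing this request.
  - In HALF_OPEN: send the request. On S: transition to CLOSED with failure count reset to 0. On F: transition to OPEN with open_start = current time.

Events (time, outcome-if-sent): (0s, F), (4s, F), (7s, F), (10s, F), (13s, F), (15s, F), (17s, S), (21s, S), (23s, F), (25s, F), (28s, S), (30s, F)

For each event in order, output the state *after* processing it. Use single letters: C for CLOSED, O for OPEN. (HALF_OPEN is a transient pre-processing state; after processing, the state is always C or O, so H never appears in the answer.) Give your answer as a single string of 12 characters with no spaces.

State after each event:
  event#1 t=0s outcome=F: state=CLOSED
  event#2 t=4s outcome=F: state=CLOSED
  event#3 t=7s outcome=F: state=OPEN
  event#4 t=10s outcome=F: state=OPEN
  event#5 t=13s outcome=F: state=OPEN
  event#6 t=15s outcome=F: state=OPEN
  event#7 t=17s outcome=S: state=CLOSED
  event#8 t=21s outcome=S: state=CLOSED
  event#9 t=23s outcome=F: state=CLOSED
  event#10 t=25s outcome=F: state=CLOSED
  event#11 t=28s outcome=S: state=CLOSED
  event#12 t=30s outcome=F: state=CLOSED

Answer: CCOOOOCCCCCC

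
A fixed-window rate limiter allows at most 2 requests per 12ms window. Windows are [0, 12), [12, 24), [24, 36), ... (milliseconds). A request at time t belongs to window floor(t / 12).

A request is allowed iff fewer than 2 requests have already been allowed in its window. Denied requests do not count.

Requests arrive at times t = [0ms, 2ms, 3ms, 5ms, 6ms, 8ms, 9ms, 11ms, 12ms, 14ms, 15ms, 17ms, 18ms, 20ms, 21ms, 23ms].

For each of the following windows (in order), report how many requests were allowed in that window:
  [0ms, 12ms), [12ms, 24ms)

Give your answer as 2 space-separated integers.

Answer: 2 2

Derivation:
Processing requests:
  req#1 t=0ms (window 0): ALLOW
  req#2 t=2ms (window 0): ALLOW
  req#3 t=3ms (window 0): DENY
  req#4 t=5ms (window 0): DENY
  req#5 t=6ms (window 0): DENY
  req#6 t=8ms (window 0): DENY
  req#7 t=9ms (window 0): DENY
  req#8 t=11ms (window 0): DENY
  req#9 t=12ms (window 1): ALLOW
  req#10 t=14ms (window 1): ALLOW
  req#11 t=15ms (window 1): DENY
  req#12 t=17ms (window 1): DENY
  req#13 t=18ms (window 1): DENY
  req#14 t=20ms (window 1): DENY
  req#15 t=21ms (window 1): DENY
  req#16 t=23ms (window 1): DENY

Allowed counts by window: 2 2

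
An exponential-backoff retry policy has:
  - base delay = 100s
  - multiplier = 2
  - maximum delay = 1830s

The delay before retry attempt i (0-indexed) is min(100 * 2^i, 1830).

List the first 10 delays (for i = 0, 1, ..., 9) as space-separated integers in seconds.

Answer: 100 200 400 800 1600 1830 1830 1830 1830 1830

Derivation:
Computing each delay:
  i=0: min(100*2^0, 1830) = 100
  i=1: min(100*2^1, 1830) = 200
  i=2: min(100*2^2, 1830) = 400
  i=3: min(100*2^3, 1830) = 800
  i=4: min(100*2^4, 1830) = 1600
  i=5: min(100*2^5, 1830) = 1830
  i=6: min(100*2^6, 1830) = 1830
  i=7: min(100*2^7, 1830) = 1830
  i=8: min(100*2^8, 1830) = 1830
  i=9: min(100*2^9, 1830) = 1830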